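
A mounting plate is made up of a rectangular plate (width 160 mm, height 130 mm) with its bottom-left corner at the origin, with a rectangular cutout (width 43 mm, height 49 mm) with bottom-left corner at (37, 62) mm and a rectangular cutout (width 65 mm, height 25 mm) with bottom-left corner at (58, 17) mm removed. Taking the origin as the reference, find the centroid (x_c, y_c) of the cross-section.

x_c = 81.65 mm, y_c = 65.73 mm

plate: A = 160 × 130 = 20800.00, centroid at (80.00, 65.00).
hole 1: A = −(43 × 49) = -2107.00, centroid at (58.50, 86.50).
hole 2: A = −(65 × 25) = -1625.00, centroid at (90.50, 29.50).
ΣA = 17068.00 mm²
ΣAx_c = (20800.00)(80.00) + (-2107.00)(58.50) + (-1625.00)(90.50) = 1393678.00 mm³
ΣAy_c = (20800.00)(65.00) + (-2107.00)(86.50) + (-1625.00)(29.50) = 1121807.00 mm³
x_c = 1393678.00 / 17068.00 = 81.65 mm
y_c = 1121807.00 / 17068.00 = 65.73 mm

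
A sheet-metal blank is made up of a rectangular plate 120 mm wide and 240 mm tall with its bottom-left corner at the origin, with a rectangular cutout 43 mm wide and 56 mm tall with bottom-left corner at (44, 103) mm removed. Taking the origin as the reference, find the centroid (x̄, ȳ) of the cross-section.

Part | A | x̄ᵢ | ȳᵢ | A·x̄ᵢ | A·ȳᵢ
plate | 28800.00 | 60.00 | 120.00 | 1728000.00 | 3456000.00
hole | -2408.00 | 65.50 | 131.00 | -157724.00 | -315448.00
Σ | 26392.00 |  |  | 1570276.00 | 3140552.00
x̄ = 1570276.00 / 26392.00 = 59.50 mm
ȳ = 3140552.00 / 26392.00 = 119.00 mm

x̄ = 59.50 mm, ȳ = 119.00 mm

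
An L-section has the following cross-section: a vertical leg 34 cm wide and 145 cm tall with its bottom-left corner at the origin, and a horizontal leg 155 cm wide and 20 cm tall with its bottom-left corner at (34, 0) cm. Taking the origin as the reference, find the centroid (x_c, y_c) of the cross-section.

Part | A | x̄ᵢ | ȳᵢ | A·x̄ᵢ | A·ȳᵢ
vertical leg | 4930.00 | 17.00 | 72.50 | 83810.00 | 357425.00
horizontal leg | 3100.00 | 111.50 | 10.00 | 345650.00 | 31000.00
Σ | 8030.00 |  |  | 429460.00 | 388425.00
x_c = 429460.00 / 8030.00 = 53.48 cm
y_c = 388425.00 / 8030.00 = 48.37 cm

x_c = 53.48 cm, y_c = 48.37 cm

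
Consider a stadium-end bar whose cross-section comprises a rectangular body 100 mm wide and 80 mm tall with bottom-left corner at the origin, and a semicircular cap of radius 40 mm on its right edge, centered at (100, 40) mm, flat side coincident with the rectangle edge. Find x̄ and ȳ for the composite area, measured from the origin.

x̄ = 66.01 mm, ȳ = 40.00 mm

rectangular body: A = 100 × 80 = 8000.00, centroid at (50.00, 40.00).
semicircular end: A = ½π·40² = 2513.27, centroid at (116.98, 40.00).
ΣA = 10513.27 mm²
ΣAx̄ = (8000.00)(50.00) + (2513.27)(116.98) = 693994.08 mm³
ΣAȳ = (8000.00)(40.00) + (2513.27)(40.00) = 420530.96 mm³
x̄ = 693994.08 / 10513.27 = 66.01 mm
ȳ = 420530.96 / 10513.27 = 40.00 mm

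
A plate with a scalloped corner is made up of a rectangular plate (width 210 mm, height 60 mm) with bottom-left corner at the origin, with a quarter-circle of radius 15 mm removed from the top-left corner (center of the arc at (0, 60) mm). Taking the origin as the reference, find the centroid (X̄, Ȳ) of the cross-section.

X̄ = 106.40 mm, Ȳ = 29.66 mm

Part | A | x̄ᵢ | ȳᵢ | A·x̄ᵢ | A·ȳᵢ
plate | 12600.00 | 105.00 | 30.00 | 1323000.00 | 378000.00
removed quarter-circle | -176.71 | 6.37 | 53.63 | -1125.00 | -9477.88
Σ | 12423.29 |  |  | 1321875.00 | 368522.12
X̄ = 1321875.00 / 12423.29 = 106.40 mm
Ȳ = 368522.12 / 12423.29 = 29.66 mm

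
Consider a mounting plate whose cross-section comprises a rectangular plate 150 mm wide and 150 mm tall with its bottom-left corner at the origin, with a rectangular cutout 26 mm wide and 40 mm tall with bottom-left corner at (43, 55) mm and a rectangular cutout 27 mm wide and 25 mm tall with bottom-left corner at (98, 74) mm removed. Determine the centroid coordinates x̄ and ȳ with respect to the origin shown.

plate: A = 150 × 150 = 22500.00, centroid at (75.00, 75.00).
hole 1: A = −(26 × 40) = -1040.00, centroid at (56.00, 75.00).
hole 2: A = −(27 × 25) = -675.00, centroid at (111.50, 86.50).
ΣA = 20785.00 mm², ΣAx̄ = 1553997.50 mm³, ΣAȳ = 1551112.50 mm³.
x̄ = 1553997.50/20785.00 = 74.77 mm; ȳ = 1551112.50/20785.00 = 74.63 mm.

x̄ = 74.77 mm, ȳ = 74.63 mm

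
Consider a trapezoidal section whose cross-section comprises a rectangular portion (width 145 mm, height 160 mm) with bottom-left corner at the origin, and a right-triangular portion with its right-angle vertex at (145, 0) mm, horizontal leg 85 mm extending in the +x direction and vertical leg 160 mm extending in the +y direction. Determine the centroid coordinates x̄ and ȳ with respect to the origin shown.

rectangular portion: A = 145 × 160 = 23200.00, centroid at (72.50, 80.00).
triangular portion: A = ½·85·160 = 6800.00, centroid at (173.33, 53.33).
ΣA = 30000.00 mm²
ΣAx̄ = (23200.00)(72.50) + (6800.00)(173.33) = 2860666.67 mm³
ΣAȳ = (23200.00)(80.00) + (6800.00)(53.33) = 2218666.67 mm³
x̄ = 2860666.67 / 30000.00 = 95.36 mm
ȳ = 2218666.67 / 30000.00 = 73.96 mm

x̄ = 95.36 mm, ȳ = 73.96 mm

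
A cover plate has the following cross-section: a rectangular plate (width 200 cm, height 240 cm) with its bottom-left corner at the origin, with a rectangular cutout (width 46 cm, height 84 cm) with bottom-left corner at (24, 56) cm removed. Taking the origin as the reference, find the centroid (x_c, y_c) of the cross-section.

x_c = 104.64 cm, y_c = 121.93 cm

plate: A = 200 × 240 = 48000.00, centroid at (100.00, 120.00).
hole: A = −(46 × 84) = -3864.00, centroid at (47.00, 98.00).
ΣA = 44136.00 cm², ΣAx_c = 4618392.00 cm³, ΣAy_c = 5381328.00 cm³.
x_c = 4618392.00/44136.00 = 104.64 cm; y_c = 5381328.00/44136.00 = 121.93 cm.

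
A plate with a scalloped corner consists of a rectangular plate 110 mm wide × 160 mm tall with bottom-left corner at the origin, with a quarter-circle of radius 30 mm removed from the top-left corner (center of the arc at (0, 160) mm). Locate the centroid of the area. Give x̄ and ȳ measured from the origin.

x̄ = 56.77 mm, ȳ = 77.19 mm

Part | A | x̄ᵢ | ȳᵢ | A·x̄ᵢ | A·ȳᵢ
plate | 17600.00 | 55.00 | 80.00 | 968000.00 | 1408000.00
removed quarter-circle | -706.86 | 12.73 | 147.27 | -9000.00 | -104097.34
Σ | 16893.14 |  |  | 959000.00 | 1303902.66
x̄ = 959000.00 / 16893.14 = 56.77 mm
ȳ = 1303902.66 / 16893.14 = 77.19 mm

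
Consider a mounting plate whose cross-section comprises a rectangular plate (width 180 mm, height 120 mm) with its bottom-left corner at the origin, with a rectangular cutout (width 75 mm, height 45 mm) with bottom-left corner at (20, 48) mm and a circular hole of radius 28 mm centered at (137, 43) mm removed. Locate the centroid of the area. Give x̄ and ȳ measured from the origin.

x̄ = 89.61 mm, ȳ = 60.41 mm

plate: A = 180 × 120 = 21600.00, centroid at (90.00, 60.00).
hole 1: A = −(75 × 45) = -3375.00, centroid at (57.50, 70.50).
hole 2: A = −π·28² = -2463.01, centroid at (137.00, 43.00).
ΣA = 15761.99 mm², ΣAx̄ = 1412505.32 mm³, ΣAȳ = 952153.13 mm³.
x̄ = 1412505.32/15761.99 = 89.61 mm; ȳ = 952153.13/15761.99 = 60.41 mm.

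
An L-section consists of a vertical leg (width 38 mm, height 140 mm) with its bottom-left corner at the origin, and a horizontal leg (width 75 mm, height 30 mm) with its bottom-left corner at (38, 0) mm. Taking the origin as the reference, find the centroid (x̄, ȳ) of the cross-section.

x̄ = 35.79 mm, ȳ = 53.65 mm

vertical leg: A = 38 × 140 = 5320.00, centroid at (19.00, 70.00).
horizontal leg: A = 75 × 30 = 2250.00, centroid at (75.50, 15.00).
ΣA = 7570.00 mm², ΣAx̄ = 270955.00 mm³, ΣAȳ = 406150.00 mm³.
x̄ = 270955.00/7570.00 = 35.79 mm; ȳ = 406150.00/7570.00 = 53.65 mm.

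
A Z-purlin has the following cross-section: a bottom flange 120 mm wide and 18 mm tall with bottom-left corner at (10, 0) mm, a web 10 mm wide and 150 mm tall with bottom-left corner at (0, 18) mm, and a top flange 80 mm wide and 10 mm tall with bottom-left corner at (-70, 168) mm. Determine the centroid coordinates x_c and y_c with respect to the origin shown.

x_c = 30.20 mm, y_c = 66.67 mm

bottom flange: A = 120 × 18 = 2160.00, centroid at (70.00, 9.00).
web: A = 10 × 150 = 1500.00, centroid at (5.00, 93.00).
top flange: A = 80 × 10 = 800.00, centroid at (-30.00, 173.00).
ΣA = 4460.00 mm²
ΣAx_c = (2160.00)(70.00) + (1500.00)(5.00) + (800.00)(-30.00) = 134700.00 mm³
ΣAy_c = (2160.00)(9.00) + (1500.00)(93.00) + (800.00)(173.00) = 297340.00 mm³
x_c = 134700.00 / 4460.00 = 30.20 mm
y_c = 297340.00 / 4460.00 = 66.67 mm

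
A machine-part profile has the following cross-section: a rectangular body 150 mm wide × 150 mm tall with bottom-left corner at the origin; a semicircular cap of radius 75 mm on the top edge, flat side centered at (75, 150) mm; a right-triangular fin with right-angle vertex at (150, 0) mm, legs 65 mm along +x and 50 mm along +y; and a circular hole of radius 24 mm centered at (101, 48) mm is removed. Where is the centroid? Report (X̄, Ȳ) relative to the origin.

X̄ = 78.53 mm, Ȳ = 103.83 mm

rectangular body: A = 150 × 150 = 22500.00, centroid at (75.00, 75.00).
semicircular top: A = ½π·75² = 8835.73, centroid at (75.00, 181.83).
triangular fin: A = ½·65·50 = 1625.00, centroid at (171.67, 16.67).
hole: A = −π·24² = -1809.56, centroid at (101.00, 48.00).
ΣA = 31151.17 mm², ΣAX̄ = 2446372.74 mm³, ΣAȲ = 3234333.98 mm³.
X̄ = 2446372.74/31151.17 = 78.53 mm; Ȳ = 3234333.98/31151.17 = 103.83 mm.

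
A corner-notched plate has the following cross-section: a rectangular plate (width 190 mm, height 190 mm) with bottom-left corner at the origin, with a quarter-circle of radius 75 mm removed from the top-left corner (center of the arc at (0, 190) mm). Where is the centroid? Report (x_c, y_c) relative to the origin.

x_c = 103.81 mm, y_c = 86.19 mm

plate: A = 190 × 190 = 36100.00, centroid at (95.00, 95.00).
removed quarter-circle: A = −¼π·75² = -4417.86, centroid at (31.83, 158.17).
ΣA = 31682.14 mm²
ΣAx_c = (36100.00)(95.00) + (-4417.86)(31.83) = 3288875.00 mm³
ΣAy_c = (36100.00)(95.00) + (-4417.86)(158.17) = 2730730.71 mm³
x_c = 3288875.00 / 31682.14 = 103.81 mm
y_c = 2730730.71 / 31682.14 = 86.19 mm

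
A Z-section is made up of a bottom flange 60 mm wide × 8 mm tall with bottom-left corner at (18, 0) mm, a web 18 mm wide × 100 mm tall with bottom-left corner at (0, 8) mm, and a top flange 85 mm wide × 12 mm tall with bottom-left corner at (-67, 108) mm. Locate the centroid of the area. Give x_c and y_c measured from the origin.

Part | A | x̄ᵢ | ȳᵢ | A·x̄ᵢ | A·ȳᵢ
bottom flange | 480.00 | 48.00 | 4.00 | 23040.00 | 1920.00
web | 1800.00 | 9.00 | 58.00 | 16200.00 | 104400.00
top flange | 1020.00 | -24.50 | 114.00 | -24990.00 | 116280.00
Σ | 3300.00 |  |  | 14250.00 | 222600.00
x_c = 14250.00 / 3300.00 = 4.32 mm
y_c = 222600.00 / 3300.00 = 67.45 mm

x_c = 4.32 mm, y_c = 67.45 mm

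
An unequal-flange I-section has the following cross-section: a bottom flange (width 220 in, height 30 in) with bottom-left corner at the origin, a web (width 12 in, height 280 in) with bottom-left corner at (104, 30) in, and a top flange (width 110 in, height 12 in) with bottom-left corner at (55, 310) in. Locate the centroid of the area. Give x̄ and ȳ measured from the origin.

x̄ = 110.00 in, ȳ = 96.39 in

bottom flange: A = 220 × 30 = 6600.00, centroid at (110.00, 15.00).
web: A = 12 × 280 = 3360.00, centroid at (110.00, 170.00).
top flange: A = 110 × 12 = 1320.00, centroid at (110.00, 316.00).
ΣA = 11280.00 in²
ΣAx̄ = (6600.00)(110.00) + (3360.00)(110.00) + (1320.00)(110.00) = 1240800.00 in³
ΣAȳ = (6600.00)(15.00) + (3360.00)(170.00) + (1320.00)(316.00) = 1087320.00 in³
x̄ = 1240800.00 / 11280.00 = 110.00 in
ȳ = 1087320.00 / 11280.00 = 96.39 in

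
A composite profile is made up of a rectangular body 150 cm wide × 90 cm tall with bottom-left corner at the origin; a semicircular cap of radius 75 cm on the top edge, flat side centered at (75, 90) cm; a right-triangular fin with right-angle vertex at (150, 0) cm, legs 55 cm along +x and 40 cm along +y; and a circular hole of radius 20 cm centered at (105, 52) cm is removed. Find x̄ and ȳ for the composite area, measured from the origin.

rectangular body: A = 150 × 90 = 13500.00, centroid at (75.00, 45.00).
semicircular top: A = ½π·75² = 8835.73, centroid at (75.00, 121.83).
triangular fin: A = ½·55·40 = 1100.00, centroid at (168.33, 13.33).
hole: A = −π·20² = -1256.64, centroid at (105.00, 52.00).
ΣA = 22179.09 cm²
ΣAx̄ = (13500.00)(75.00) + (8835.73)(75.00) + (1100.00)(168.33) + (-1256.64)(105.00) = 1728399.48 cm³
ΣAȳ = (13500.00)(45.00) + (8835.73)(121.83) + (1100.00)(13.33) + (-1256.64)(52.00) = 1633287.18 cm³
x̄ = 1728399.48 / 22179.09 = 77.93 cm
ȳ = 1633287.18 / 22179.09 = 73.64 cm

x̄ = 77.93 cm, ȳ = 73.64 cm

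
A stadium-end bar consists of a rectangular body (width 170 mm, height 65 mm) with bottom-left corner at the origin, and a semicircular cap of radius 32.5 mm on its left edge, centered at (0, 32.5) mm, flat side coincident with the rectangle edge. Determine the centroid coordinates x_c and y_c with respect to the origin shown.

rectangular body: A = 170 × 65 = 11050.00, centroid at (85.00, 32.50).
semicircular end: A = ½π·32.5² = 1659.15, centroid at (-13.79, 32.50).
ΣA = 12709.15 mm², ΣAx_c = 916364.58 mm³, ΣAy_c = 413047.49 mm³.
x_c = 916364.58/12709.15 = 72.10 mm; y_c = 413047.49/12709.15 = 32.50 mm.

x_c = 72.10 mm, y_c = 32.50 mm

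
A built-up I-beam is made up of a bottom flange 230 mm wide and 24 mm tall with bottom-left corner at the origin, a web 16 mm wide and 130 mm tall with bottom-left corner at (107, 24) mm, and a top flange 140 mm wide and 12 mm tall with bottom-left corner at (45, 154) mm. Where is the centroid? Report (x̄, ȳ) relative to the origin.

bottom flange: A = 230 × 24 = 5520.00, centroid at (115.00, 12.00).
web: A = 16 × 130 = 2080.00, centroid at (115.00, 89.00).
top flange: A = 140 × 12 = 1680.00, centroid at (115.00, 160.00).
ΣA = 9280.00 mm², ΣAx̄ = 1067200.00 mm³, ΣAȳ = 520160.00 mm³.
x̄ = 1067200.00/9280.00 = 115.00 mm; ȳ = 520160.00/9280.00 = 56.05 mm.

x̄ = 115.00 mm, ȳ = 56.05 mm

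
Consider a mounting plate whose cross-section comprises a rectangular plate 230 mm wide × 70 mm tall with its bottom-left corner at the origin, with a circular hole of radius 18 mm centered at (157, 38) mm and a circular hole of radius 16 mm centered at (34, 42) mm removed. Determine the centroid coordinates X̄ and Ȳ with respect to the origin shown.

X̄ = 116.57 mm, Ȳ = 34.39 mm

Part | A | x̄ᵢ | ȳᵢ | A·x̄ᵢ | A·ȳᵢ
plate | 16100.00 | 115.00 | 35.00 | 1851500.00 | 563500.00
hole 1 | -1017.88 | 157.00 | 38.00 | -159806.54 | -38679.29
hole 2 | -804.25 | 34.00 | 42.00 | -27344.42 | -33778.40
Σ | 14277.88 |  |  | 1664349.04 | 491042.31
X̄ = 1664349.04 / 14277.88 = 116.57 mm
Ȳ = 491042.31 / 14277.88 = 34.39 mm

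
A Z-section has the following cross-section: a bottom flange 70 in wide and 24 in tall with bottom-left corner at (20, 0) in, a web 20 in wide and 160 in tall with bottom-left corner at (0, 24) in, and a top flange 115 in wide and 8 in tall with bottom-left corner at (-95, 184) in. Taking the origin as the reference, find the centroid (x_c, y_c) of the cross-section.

bottom flange: A = 70 × 24 = 1680.00, centroid at (55.00, 12.00).
web: A = 20 × 160 = 3200.00, centroid at (10.00, 104.00).
top flange: A = 115 × 8 = 920.00, centroid at (-37.50, 188.00).
ΣA = 5800.00 in², ΣAx_c = 89900.00 in³, ΣAy_c = 525920.00 in³.
x_c = 89900.00/5800.00 = 15.50 in; y_c = 525920.00/5800.00 = 90.68 in.

x_c = 15.50 in, y_c = 90.68 in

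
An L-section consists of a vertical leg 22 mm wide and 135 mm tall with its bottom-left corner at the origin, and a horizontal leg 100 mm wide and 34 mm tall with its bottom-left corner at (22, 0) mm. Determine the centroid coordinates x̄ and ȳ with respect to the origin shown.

x̄ = 43.56 mm, ȳ = 40.55 mm

Part | A | x̄ᵢ | ȳᵢ | A·x̄ᵢ | A·ȳᵢ
vertical leg | 2970.00 | 11.00 | 67.50 | 32670.00 | 200475.00
horizontal leg | 3400.00 | 72.00 | 17.00 | 244800.00 | 57800.00
Σ | 6370.00 |  |  | 277470.00 | 258275.00
x̄ = 277470.00 / 6370.00 = 43.56 mm
ȳ = 258275.00 / 6370.00 = 40.55 mm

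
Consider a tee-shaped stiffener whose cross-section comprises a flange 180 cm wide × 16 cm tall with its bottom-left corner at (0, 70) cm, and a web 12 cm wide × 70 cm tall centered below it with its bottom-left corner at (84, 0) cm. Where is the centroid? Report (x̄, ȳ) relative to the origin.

Part | A | x̄ᵢ | ȳᵢ | A·x̄ᵢ | A·ȳᵢ
web | 840.00 | 90.00 | 35.00 | 75600.00 | 29400.00
flange | 2880.00 | 90.00 | 78.00 | 259200.00 | 224640.00
Σ | 3720.00 |  |  | 334800.00 | 254040.00
x̄ = 334800.00 / 3720.00 = 90.00 cm
ȳ = 254040.00 / 3720.00 = 68.29 cm

x̄ = 90.00 cm, ȳ = 68.29 cm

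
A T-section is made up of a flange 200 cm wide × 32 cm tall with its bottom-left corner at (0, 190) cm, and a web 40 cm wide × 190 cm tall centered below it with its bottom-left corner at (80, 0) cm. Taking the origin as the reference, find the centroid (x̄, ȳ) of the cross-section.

x̄ = 100.00 cm, ȳ = 145.74 cm

web: A = 40 × 190 = 7600.00, centroid at (100.00, 95.00).
flange: A = 200 × 32 = 6400.00, centroid at (100.00, 206.00).
ΣA = 14000.00 cm²
ΣAx̄ = (7600.00)(100.00) + (6400.00)(100.00) = 1400000.00 cm³
ΣAȳ = (7600.00)(95.00) + (6400.00)(206.00) = 2040400.00 cm³
x̄ = 1400000.00 / 14000.00 = 100.00 cm
ȳ = 2040400.00 / 14000.00 = 145.74 cm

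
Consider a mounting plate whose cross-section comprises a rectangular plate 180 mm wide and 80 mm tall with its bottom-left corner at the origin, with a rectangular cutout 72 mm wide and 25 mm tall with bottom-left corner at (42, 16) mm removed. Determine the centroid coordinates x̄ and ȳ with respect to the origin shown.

x̄ = 91.71 mm, ȳ = 41.64 mm

plate: A = 180 × 80 = 14400.00, centroid at (90.00, 40.00).
hole: A = −(72 × 25) = -1800.00, centroid at (78.00, 28.50).
ΣA = 12600.00 mm²
ΣAx̄ = (14400.00)(90.00) + (-1800.00)(78.00) = 1155600.00 mm³
ΣAȳ = (14400.00)(40.00) + (-1800.00)(28.50) = 524700.00 mm³
x̄ = 1155600.00 / 12600.00 = 91.71 mm
ȳ = 524700.00 / 12600.00 = 41.64 mm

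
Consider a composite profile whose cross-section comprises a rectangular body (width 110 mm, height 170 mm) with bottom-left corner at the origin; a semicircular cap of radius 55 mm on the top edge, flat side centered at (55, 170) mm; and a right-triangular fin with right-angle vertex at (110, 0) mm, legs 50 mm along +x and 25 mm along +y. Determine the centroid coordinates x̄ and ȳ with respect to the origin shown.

Part | A | x̄ᵢ | ȳᵢ | A·x̄ᵢ | A·ȳᵢ
rectangular body | 18700.00 | 55.00 | 85.00 | 1028500.00 | 1589500.00
semicircular top | 4751.66 | 55.00 | 193.34 | 261341.24 | 918698.68
triangular fin | 625.00 | 126.67 | 8.33 | 79166.67 | 5208.33
Σ | 24076.66 |  |  | 1369007.91 | 2513407.01
x̄ = 1369007.91 / 24076.66 = 56.86 mm
ȳ = 2513407.01 / 24076.66 = 104.39 mm

x̄ = 56.86 mm, ȳ = 104.39 mm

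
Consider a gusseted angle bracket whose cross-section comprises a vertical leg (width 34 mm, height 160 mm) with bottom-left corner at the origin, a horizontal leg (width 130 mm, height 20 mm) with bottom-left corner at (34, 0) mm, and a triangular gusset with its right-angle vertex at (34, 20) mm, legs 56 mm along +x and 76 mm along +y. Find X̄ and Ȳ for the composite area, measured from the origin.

vertical leg: A = 34 × 160 = 5440.00, centroid at (17.00, 80.00).
horizontal leg: A = 130 × 20 = 2600.00, centroid at (99.00, 10.00).
gusset: A = ½·56·76 = 2128.00, centroid at (52.67, 45.33).
ΣA = 10168.00 mm²
ΣAX̄ = (5440.00)(17.00) + (2600.00)(99.00) + (2128.00)(52.67) = 461954.67 mm³
ΣAȲ = (5440.00)(80.00) + (2600.00)(10.00) + (2128.00)(45.33) = 557669.33 mm³
X̄ = 461954.67 / 10168.00 = 45.43 mm
Ȳ = 557669.33 / 10168.00 = 54.85 mm

X̄ = 45.43 mm, Ȳ = 54.85 mm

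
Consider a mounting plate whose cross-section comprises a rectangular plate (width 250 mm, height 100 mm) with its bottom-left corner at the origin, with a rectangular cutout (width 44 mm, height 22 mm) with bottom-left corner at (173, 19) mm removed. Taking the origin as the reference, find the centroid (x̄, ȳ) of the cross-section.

x̄ = 122.18 mm, ȳ = 50.81 mm

Part | A | x̄ᵢ | ȳᵢ | A·x̄ᵢ | A·ȳᵢ
plate | 25000.00 | 125.00 | 50.00 | 3125000.00 | 1250000.00
hole | -968.00 | 195.00 | 30.00 | -188760.00 | -29040.00
Σ | 24032.00 |  |  | 2936240.00 | 1220960.00
x̄ = 2936240.00 / 24032.00 = 122.18 mm
ȳ = 1220960.00 / 24032.00 = 50.81 mm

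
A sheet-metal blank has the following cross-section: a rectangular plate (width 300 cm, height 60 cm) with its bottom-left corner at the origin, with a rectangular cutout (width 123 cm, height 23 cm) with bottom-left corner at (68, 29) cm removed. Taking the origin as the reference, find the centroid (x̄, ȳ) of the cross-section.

x̄ = 153.82 cm, ȳ = 28.04 cm

plate: A = 300 × 60 = 18000.00, centroid at (150.00, 30.00).
hole: A = −(123 × 23) = -2829.00, centroid at (129.50, 40.50).
ΣA = 15171.00 cm², ΣAx̄ = 2333644.50 cm³, ΣAȳ = 425425.50 cm³.
x̄ = 2333644.50/15171.00 = 153.82 cm; ȳ = 425425.50/15171.00 = 28.04 cm.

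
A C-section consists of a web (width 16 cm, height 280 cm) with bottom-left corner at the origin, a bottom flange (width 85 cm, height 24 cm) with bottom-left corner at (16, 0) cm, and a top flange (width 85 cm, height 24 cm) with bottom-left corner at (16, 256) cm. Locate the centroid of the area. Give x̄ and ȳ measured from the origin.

web: A = 16 × 280 = 4480.00, centroid at (8.00, 140.00).
bottom flange: A = 85 × 24 = 2040.00, centroid at (58.50, 12.00).
top flange: A = 85 × 24 = 2040.00, centroid at (58.50, 268.00).
ΣA = 8560.00 cm²
ΣAx̄ = (4480.00)(8.00) + (2040.00)(58.50) + (2040.00)(58.50) = 274520.00 cm³
ΣAȳ = (4480.00)(140.00) + (2040.00)(12.00) + (2040.00)(268.00) = 1198400.00 cm³
x̄ = 274520.00 / 8560.00 = 32.07 cm
ȳ = 1198400.00 / 8560.00 = 140.00 cm

x̄ = 32.07 cm, ȳ = 140.00 cm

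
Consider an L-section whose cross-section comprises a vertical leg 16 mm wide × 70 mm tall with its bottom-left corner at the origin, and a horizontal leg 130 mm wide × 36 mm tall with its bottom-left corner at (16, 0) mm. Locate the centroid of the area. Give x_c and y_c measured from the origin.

Part | A | x̄ᵢ | ȳᵢ | A·x̄ᵢ | A·ȳᵢ
vertical leg | 1120.00 | 8.00 | 35.00 | 8960.00 | 39200.00
horizontal leg | 4680.00 | 81.00 | 18.00 | 379080.00 | 84240.00
Σ | 5800.00 |  |  | 388040.00 | 123440.00
x_c = 388040.00 / 5800.00 = 66.90 mm
y_c = 123440.00 / 5800.00 = 21.28 mm

x_c = 66.90 mm, y_c = 21.28 mm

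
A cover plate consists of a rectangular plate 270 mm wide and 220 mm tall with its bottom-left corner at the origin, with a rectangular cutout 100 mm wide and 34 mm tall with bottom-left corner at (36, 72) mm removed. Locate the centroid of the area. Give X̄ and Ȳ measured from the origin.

plate: A = 270 × 220 = 59400.00, centroid at (135.00, 110.00).
hole: A = −(100 × 34) = -3400.00, centroid at (86.00, 89.00).
ΣA = 56000.00 mm²
ΣAX̄ = (59400.00)(135.00) + (-3400.00)(86.00) = 7726600.00 mm³
ΣAȲ = (59400.00)(110.00) + (-3400.00)(89.00) = 6231400.00 mm³
X̄ = 7726600.00 / 56000.00 = 137.97 mm
Ȳ = 6231400.00 / 56000.00 = 111.28 mm

X̄ = 137.97 mm, Ȳ = 111.28 mm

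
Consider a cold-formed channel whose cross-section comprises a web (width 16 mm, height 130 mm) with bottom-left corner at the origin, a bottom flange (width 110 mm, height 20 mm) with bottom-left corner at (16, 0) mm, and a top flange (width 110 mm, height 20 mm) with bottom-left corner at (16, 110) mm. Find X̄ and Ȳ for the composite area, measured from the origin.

X̄ = 50.78 mm, Ȳ = 65.00 mm

web: A = 16 × 130 = 2080.00, centroid at (8.00, 65.00).
bottom flange: A = 110 × 20 = 2200.00, centroid at (71.00, 10.00).
top flange: A = 110 × 20 = 2200.00, centroid at (71.00, 120.00).
ΣA = 6480.00 mm², ΣAX̄ = 329040.00 mm³, ΣAȲ = 421200.00 mm³.
X̄ = 329040.00/6480.00 = 50.78 mm; Ȳ = 421200.00/6480.00 = 65.00 mm.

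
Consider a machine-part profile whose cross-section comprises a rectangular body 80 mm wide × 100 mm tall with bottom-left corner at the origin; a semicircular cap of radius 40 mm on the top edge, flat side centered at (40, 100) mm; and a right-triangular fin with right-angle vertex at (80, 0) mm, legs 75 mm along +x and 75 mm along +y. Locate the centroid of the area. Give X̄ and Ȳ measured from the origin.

rectangular body: A = 80 × 100 = 8000.00, centroid at (40.00, 50.00).
semicircular top: A = ½π·40² = 2513.27, centroid at (40.00, 116.98).
triangular fin: A = ½·75·75 = 2812.50, centroid at (105.00, 25.00).
ΣA = 13325.77 mm²
ΣAX̄ = (8000.00)(40.00) + (2513.27)(40.00) + (2812.50)(105.00) = 715843.46 mm³
ΣAȲ = (8000.00)(50.00) + (2513.27)(116.98) + (2812.50)(25.00) = 764306.58 mm³
X̄ = 715843.46 / 13325.77 = 53.72 mm
Ȳ = 764306.58 / 13325.77 = 57.36 mm

X̄ = 53.72 mm, Ȳ = 57.36 mm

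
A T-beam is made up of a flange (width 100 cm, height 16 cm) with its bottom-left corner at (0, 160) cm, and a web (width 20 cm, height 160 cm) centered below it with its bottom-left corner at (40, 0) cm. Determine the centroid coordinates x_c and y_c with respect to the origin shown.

x_c = 50.00 cm, y_c = 109.33 cm

web: A = 20 × 160 = 3200.00, centroid at (50.00, 80.00).
flange: A = 100 × 16 = 1600.00, centroid at (50.00, 168.00).
ΣA = 4800.00 cm²
ΣAx_c = (3200.00)(50.00) + (1600.00)(50.00) = 240000.00 cm³
ΣAy_c = (3200.00)(80.00) + (1600.00)(168.00) = 524800.00 cm³
x_c = 240000.00 / 4800.00 = 50.00 cm
y_c = 524800.00 / 4800.00 = 109.33 cm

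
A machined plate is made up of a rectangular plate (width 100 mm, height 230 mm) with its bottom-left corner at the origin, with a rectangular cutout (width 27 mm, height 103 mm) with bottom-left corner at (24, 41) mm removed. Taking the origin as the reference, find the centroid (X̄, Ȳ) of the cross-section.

X̄ = 51.72 mm, Ȳ = 118.09 mm

plate: A = 100 × 230 = 23000.00, centroid at (50.00, 115.00).
hole: A = −(27 × 103) = -2781.00, centroid at (37.50, 92.50).
ΣA = 20219.00 mm², ΣAX̄ = 1045712.50 mm³, ΣAȲ = 2387757.50 mm³.
X̄ = 1045712.50/20219.00 = 51.72 mm; Ȳ = 2387757.50/20219.00 = 118.09 mm.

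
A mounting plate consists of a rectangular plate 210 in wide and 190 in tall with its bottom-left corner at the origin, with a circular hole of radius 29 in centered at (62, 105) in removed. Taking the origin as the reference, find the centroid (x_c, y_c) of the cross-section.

x_c = 108.05 in, y_c = 94.29 in

Part | A | x̄ᵢ | ȳᵢ | A·x̄ᵢ | A·ȳᵢ
plate | 39900.00 | 105.00 | 95.00 | 4189500.00 | 3790500.00
hole | -2642.08 | 62.00 | 105.00 | -163808.92 | -277418.34
Σ | 37257.92 |  |  | 4025691.08 | 3513081.66
x_c = 4025691.08 / 37257.92 = 108.05 in
y_c = 3513081.66 / 37257.92 = 94.29 in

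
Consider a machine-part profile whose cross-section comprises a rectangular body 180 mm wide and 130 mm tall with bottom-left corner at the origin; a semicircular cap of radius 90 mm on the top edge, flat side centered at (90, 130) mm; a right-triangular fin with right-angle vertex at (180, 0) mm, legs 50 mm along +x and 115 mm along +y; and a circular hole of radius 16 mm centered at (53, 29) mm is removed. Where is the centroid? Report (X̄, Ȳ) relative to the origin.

Part | A | x̄ᵢ | ȳᵢ | A·x̄ᵢ | A·ȳᵢ
rectangular body | 23400.00 | 90.00 | 65.00 | 2106000.00 | 1521000.00
semicircular top | 12723.45 | 90.00 | 168.20 | 1145110.52 | 2140048.53
triangular fin | 2875.00 | 196.67 | 38.33 | 565416.67 | 110208.33
hole | -804.25 | 53.00 | 29.00 | -42625.13 | -23323.18
Σ | 38194.20 |  |  | 3773902.06 | 3747933.68
X̄ = 3773902.06 / 38194.20 = 98.81 mm
Ȳ = 3747933.68 / 38194.20 = 98.13 mm

X̄ = 98.81 mm, Ȳ = 98.13 mm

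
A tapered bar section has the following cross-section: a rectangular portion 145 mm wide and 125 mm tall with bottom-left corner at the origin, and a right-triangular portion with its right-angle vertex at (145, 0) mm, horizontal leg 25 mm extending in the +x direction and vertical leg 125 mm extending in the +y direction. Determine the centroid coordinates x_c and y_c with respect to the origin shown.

x_c = 78.92 mm, y_c = 60.85 mm

rectangular portion: A = 145 × 125 = 18125.00, centroid at (72.50, 62.50).
triangular portion: A = ½·25·125 = 1562.50, centroid at (153.33, 41.67).
ΣA = 19687.50 mm², ΣAx_c = 1553645.83 mm³, ΣAy_c = 1197916.67 mm³.
x_c = 1553645.83/19687.50 = 78.92 mm; y_c = 1197916.67/19687.50 = 60.85 mm.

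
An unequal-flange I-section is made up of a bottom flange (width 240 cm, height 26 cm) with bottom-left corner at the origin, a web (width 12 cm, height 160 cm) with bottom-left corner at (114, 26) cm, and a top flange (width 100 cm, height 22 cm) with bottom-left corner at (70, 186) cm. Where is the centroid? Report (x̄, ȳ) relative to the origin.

x̄ = 120.00 cm, ȳ = 69.31 cm

Part | A | x̄ᵢ | ȳᵢ | A·x̄ᵢ | A·ȳᵢ
bottom flange | 6240.00 | 120.00 | 13.00 | 748800.00 | 81120.00
web | 1920.00 | 120.00 | 106.00 | 230400.00 | 203520.00
top flange | 2200.00 | 120.00 | 197.00 | 264000.00 | 433400.00
Σ | 10360.00 |  |  | 1243200.00 | 718040.00
x̄ = 1243200.00 / 10360.00 = 120.00 cm
ȳ = 718040.00 / 10360.00 = 69.31 cm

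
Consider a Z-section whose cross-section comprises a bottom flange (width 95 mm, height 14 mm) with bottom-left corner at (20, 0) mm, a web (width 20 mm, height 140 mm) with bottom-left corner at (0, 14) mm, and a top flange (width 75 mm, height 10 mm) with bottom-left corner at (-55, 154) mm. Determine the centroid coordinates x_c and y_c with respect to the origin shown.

x_c = 21.44 mm, y_c = 74.54 mm

Part | A | x̄ᵢ | ȳᵢ | A·x̄ᵢ | A·ȳᵢ
bottom flange | 1330.00 | 67.50 | 7.00 | 89775.00 | 9310.00
web | 2800.00 | 10.00 | 84.00 | 28000.00 | 235200.00
top flange | 750.00 | -17.50 | 159.00 | -13125.00 | 119250.00
Σ | 4880.00 |  |  | 104650.00 | 363760.00
x_c = 104650.00 / 4880.00 = 21.44 mm
y_c = 363760.00 / 4880.00 = 74.54 mm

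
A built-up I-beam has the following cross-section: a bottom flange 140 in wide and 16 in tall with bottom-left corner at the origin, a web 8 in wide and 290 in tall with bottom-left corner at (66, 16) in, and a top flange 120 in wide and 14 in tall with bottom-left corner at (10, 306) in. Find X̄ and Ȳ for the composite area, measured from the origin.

X̄ = 70.00 in, Ȳ = 147.00 in

Part | A | x̄ᵢ | ȳᵢ | A·x̄ᵢ | A·ȳᵢ
bottom flange | 2240.00 | 70.00 | 8.00 | 156800.00 | 17920.00
web | 2320.00 | 70.00 | 161.00 | 162400.00 | 373520.00
top flange | 1680.00 | 70.00 | 313.00 | 117600.00 | 525840.00
Σ | 6240.00 |  |  | 436800.00 | 917280.00
X̄ = 436800.00 / 6240.00 = 70.00 in
Ȳ = 917280.00 / 6240.00 = 147.00 in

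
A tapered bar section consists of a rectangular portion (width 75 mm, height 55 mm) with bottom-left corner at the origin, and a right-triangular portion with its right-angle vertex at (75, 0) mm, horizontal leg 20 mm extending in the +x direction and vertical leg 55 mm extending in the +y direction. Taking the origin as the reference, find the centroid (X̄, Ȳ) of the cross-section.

X̄ = 42.70 mm, Ȳ = 26.42 mm

Part | A | x̄ᵢ | ȳᵢ | A·x̄ᵢ | A·ȳᵢ
rectangular portion | 4125.00 | 37.50 | 27.50 | 154687.50 | 113437.50
triangular portion | 550.00 | 81.67 | 18.33 | 44916.67 | 10083.33
Σ | 4675.00 |  |  | 199604.17 | 123520.83
X̄ = 199604.17 / 4675.00 = 42.70 mm
Ȳ = 123520.83 / 4675.00 = 26.42 mm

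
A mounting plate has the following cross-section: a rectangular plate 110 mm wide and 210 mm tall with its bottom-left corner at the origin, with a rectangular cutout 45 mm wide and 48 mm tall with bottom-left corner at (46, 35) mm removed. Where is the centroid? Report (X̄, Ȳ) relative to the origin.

plate: A = 110 × 210 = 23100.00, centroid at (55.00, 105.00).
hole: A = −(45 × 48) = -2160.00, centroid at (68.50, 59.00).
ΣA = 20940.00 mm²
ΣAX̄ = (23100.00)(55.00) + (-2160.00)(68.50) = 1122540.00 mm³
ΣAȲ = (23100.00)(105.00) + (-2160.00)(59.00) = 2298060.00 mm³
X̄ = 1122540.00 / 20940.00 = 53.61 mm
Ȳ = 2298060.00 / 20940.00 = 109.74 mm

X̄ = 53.61 mm, Ȳ = 109.74 mm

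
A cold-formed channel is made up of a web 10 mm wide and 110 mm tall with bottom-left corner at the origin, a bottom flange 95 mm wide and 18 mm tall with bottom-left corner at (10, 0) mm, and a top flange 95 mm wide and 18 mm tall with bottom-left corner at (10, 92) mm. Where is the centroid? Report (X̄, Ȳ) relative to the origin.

web: A = 10 × 110 = 1100.00, centroid at (5.00, 55.00).
bottom flange: A = 95 × 18 = 1710.00, centroid at (57.50, 9.00).
top flange: A = 95 × 18 = 1710.00, centroid at (57.50, 101.00).
ΣA = 4520.00 mm²
ΣAX̄ = (1100.00)(5.00) + (1710.00)(57.50) + (1710.00)(57.50) = 202150.00 mm³
ΣAȲ = (1100.00)(55.00) + (1710.00)(9.00) + (1710.00)(101.00) = 248600.00 mm³
X̄ = 202150.00 / 4520.00 = 44.72 mm
Ȳ = 248600.00 / 4520.00 = 55.00 mm

X̄ = 44.72 mm, Ȳ = 55.00 mm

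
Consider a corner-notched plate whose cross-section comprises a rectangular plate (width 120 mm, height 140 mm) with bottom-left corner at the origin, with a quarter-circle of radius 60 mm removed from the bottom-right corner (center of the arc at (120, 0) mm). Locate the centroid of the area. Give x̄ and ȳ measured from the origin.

plate: A = 120 × 140 = 16800.00, centroid at (60.00, 70.00).
removed quarter-circle: A = −¼π·60² = -2827.43, centroid at (94.54, 25.46).
ΣA = 13972.57 mm², ΣAx̄ = 740707.99 mm³, ΣAȳ = 1104000.00 mm³.
x̄ = 740707.99/13972.57 = 53.01 mm; ȳ = 1104000.00/13972.57 = 79.01 mm.

x̄ = 53.01 mm, ȳ = 79.01 mm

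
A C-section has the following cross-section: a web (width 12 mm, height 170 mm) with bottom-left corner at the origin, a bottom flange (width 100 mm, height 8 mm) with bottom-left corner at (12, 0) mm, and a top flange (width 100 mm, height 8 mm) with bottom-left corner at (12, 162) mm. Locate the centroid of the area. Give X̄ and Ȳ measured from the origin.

web: A = 12 × 170 = 2040.00, centroid at (6.00, 85.00).
bottom flange: A = 100 × 8 = 800.00, centroid at (62.00, 4.00).
top flange: A = 100 × 8 = 800.00, centroid at (62.00, 166.00).
ΣA = 3640.00 mm², ΣAX̄ = 111440.00 mm³, ΣAȲ = 309400.00 mm³.
X̄ = 111440.00/3640.00 = 30.62 mm; Ȳ = 309400.00/3640.00 = 85.00 mm.

X̄ = 30.62 mm, Ȳ = 85.00 mm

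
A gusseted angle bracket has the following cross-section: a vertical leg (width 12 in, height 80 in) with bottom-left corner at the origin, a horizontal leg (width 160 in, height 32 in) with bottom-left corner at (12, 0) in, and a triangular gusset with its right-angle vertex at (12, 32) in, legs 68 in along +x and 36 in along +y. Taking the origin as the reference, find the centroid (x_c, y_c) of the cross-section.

x_c = 71.09 in, y_c = 23.85 in

vertical leg: A = 12 × 80 = 960.00, centroid at (6.00, 40.00).
horizontal leg: A = 160 × 32 = 5120.00, centroid at (92.00, 16.00).
gusset: A = ½·68·36 = 1224.00, centroid at (34.67, 44.00).
ΣA = 7304.00 in², ΣAx_c = 519232.00 in³, ΣAy_c = 174176.00 in³.
x_c = 519232.00/7304.00 = 71.09 in; y_c = 174176.00/7304.00 = 23.85 in.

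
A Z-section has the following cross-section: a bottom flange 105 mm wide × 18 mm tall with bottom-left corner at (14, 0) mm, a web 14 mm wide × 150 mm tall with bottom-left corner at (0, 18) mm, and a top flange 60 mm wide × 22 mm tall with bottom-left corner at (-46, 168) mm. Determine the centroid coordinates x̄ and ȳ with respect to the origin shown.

x̄ = 22.46 mm, ȳ = 84.48 mm

Part | A | x̄ᵢ | ȳᵢ | A·x̄ᵢ | A·ȳᵢ
bottom flange | 1890.00 | 66.50 | 9.00 | 125685.00 | 17010.00
web | 2100.00 | 7.00 | 93.00 | 14700.00 | 195300.00
top flange | 1320.00 | -16.00 | 179.00 | -21120.00 | 236280.00
Σ | 5310.00 |  |  | 119265.00 | 448590.00
x̄ = 119265.00 / 5310.00 = 22.46 mm
ȳ = 448590.00 / 5310.00 = 84.48 mm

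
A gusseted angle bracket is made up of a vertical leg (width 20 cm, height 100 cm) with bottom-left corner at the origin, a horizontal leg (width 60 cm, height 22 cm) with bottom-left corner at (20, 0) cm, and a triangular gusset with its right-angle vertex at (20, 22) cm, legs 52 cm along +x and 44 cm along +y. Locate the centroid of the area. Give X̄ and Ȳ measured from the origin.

vertical leg: A = 20 × 100 = 2000.00, centroid at (10.00, 50.00).
horizontal leg: A = 60 × 22 = 1320.00, centroid at (50.00, 11.00).
gusset: A = ½·52·44 = 1144.00, centroid at (37.33, 36.67).
ΣA = 4464.00 cm², ΣAX̄ = 128709.33 cm³, ΣAȲ = 156466.67 cm³.
X̄ = 128709.33/4464.00 = 28.83 cm; Ȳ = 156466.67/4464.00 = 35.05 cm.

X̄ = 28.83 cm, Ȳ = 35.05 cm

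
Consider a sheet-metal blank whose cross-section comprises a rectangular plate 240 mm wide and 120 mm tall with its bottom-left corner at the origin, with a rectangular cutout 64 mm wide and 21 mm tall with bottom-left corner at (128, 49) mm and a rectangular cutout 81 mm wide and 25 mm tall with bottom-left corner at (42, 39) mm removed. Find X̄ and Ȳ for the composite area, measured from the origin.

plate: A = 240 × 120 = 28800.00, centroid at (120.00, 60.00).
hole 1: A = −(64 × 21) = -1344.00, centroid at (160.00, 59.50).
hole 2: A = −(81 × 25) = -2025.00, centroid at (82.50, 51.50).
ΣA = 25431.00 mm²
ΣAX̄ = (28800.00)(120.00) + (-1344.00)(160.00) + (-2025.00)(82.50) = 3073897.50 mm³
ΣAȲ = (28800.00)(60.00) + (-1344.00)(59.50) + (-2025.00)(51.50) = 1543744.50 mm³
X̄ = 3073897.50 / 25431.00 = 120.87 mm
Ȳ = 1543744.50 / 25431.00 = 60.70 mm

X̄ = 120.87 mm, Ȳ = 60.70 mm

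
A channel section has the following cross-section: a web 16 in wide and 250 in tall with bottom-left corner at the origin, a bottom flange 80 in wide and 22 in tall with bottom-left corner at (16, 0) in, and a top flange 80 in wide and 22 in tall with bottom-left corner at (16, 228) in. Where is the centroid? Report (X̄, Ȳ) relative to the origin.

X̄ = 30.47 in, Ȳ = 125.00 in

Part | A | x̄ᵢ | ȳᵢ | A·x̄ᵢ | A·ȳᵢ
web | 4000.00 | 8.00 | 125.00 | 32000.00 | 500000.00
bottom flange | 1760.00 | 56.00 | 11.00 | 98560.00 | 19360.00
top flange | 1760.00 | 56.00 | 239.00 | 98560.00 | 420640.00
Σ | 7520.00 |  |  | 229120.00 | 940000.00
X̄ = 229120.00 / 7520.00 = 30.47 in
Ȳ = 940000.00 / 7520.00 = 125.00 in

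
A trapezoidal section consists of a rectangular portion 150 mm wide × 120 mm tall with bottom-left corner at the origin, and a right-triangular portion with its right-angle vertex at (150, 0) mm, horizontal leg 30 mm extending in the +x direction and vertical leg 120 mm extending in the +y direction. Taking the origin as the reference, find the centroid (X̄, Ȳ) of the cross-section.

Part | A | x̄ᵢ | ȳᵢ | A·x̄ᵢ | A·ȳᵢ
rectangular portion | 18000.00 | 75.00 | 60.00 | 1350000.00 | 1080000.00
triangular portion | 1800.00 | 160.00 | 40.00 | 288000.00 | 72000.00
Σ | 19800.00 |  |  | 1638000.00 | 1152000.00
X̄ = 1638000.00 / 19800.00 = 82.73 mm
Ȳ = 1152000.00 / 19800.00 = 58.18 mm

X̄ = 82.73 mm, Ȳ = 58.18 mm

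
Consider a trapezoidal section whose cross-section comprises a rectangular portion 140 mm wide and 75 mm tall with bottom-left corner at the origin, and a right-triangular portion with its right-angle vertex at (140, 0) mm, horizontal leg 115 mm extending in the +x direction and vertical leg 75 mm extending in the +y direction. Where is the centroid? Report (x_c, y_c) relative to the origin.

x_c = 101.54 mm, y_c = 33.86 mm

Part | A | x̄ᵢ | ȳᵢ | A·x̄ᵢ | A·ȳᵢ
rectangular portion | 10500.00 | 70.00 | 37.50 | 735000.00 | 393750.00
triangular portion | 4312.50 | 178.33 | 25.00 | 769062.50 | 107812.50
Σ | 14812.50 |  |  | 1504062.50 | 501562.50
x_c = 1504062.50 / 14812.50 = 101.54 mm
y_c = 501562.50 / 14812.50 = 33.86 mm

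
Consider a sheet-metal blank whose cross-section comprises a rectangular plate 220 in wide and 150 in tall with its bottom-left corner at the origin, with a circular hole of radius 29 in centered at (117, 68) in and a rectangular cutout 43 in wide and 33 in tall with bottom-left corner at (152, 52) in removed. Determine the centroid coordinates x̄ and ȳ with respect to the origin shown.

Part | A | x̄ᵢ | ȳᵢ | A·x̄ᵢ | A·ȳᵢ
plate | 33000.00 | 110.00 | 75.00 | 3630000.00 | 2475000.00
hole 1 | -2642.08 | 117.00 | 68.00 | -309123.29 | -179661.40
hole 2 | -1419.00 | 173.50 | 68.50 | -246196.50 | -97201.50
Σ | 28938.92 |  |  | 3074680.21 | 2198137.10
x̄ = 3074680.21 / 28938.92 = 106.25 in
ȳ = 2198137.10 / 28938.92 = 75.96 in

x̄ = 106.25 in, ȳ = 75.96 in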